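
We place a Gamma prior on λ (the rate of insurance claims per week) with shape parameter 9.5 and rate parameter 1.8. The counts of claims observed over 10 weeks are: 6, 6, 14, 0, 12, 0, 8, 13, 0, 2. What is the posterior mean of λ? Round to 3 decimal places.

The Poisson likelihood adds the total count to the shape and the number of exposure periods to the rate. Here ∑xᵢ = 61 and n = 10, so shape 9.5→70.5 and rate 1.8→11.8.
E[λ | data] = 70.5/11.8 = 5.975.

Posterior mean ≈ 5.975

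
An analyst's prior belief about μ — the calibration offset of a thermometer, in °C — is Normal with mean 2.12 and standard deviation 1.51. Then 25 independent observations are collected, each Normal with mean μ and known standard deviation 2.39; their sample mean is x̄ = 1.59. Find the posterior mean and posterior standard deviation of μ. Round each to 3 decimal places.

Prior precision 1/τ₀² = 1/1.51² = 0.438577; data precision n/σ² = 25/2.39² = 4.37667.
Posterior precision = 0.438577 + 4.37667 = 4.81525, giving posterior SD = 1/√4.81525 = 0.456.
Posterior mean = (0.438577·2.12 + 4.37667·1.59) / 4.81525 = 1.638.

Posterior mean ≈ 1.638; posterior SD ≈ 0.456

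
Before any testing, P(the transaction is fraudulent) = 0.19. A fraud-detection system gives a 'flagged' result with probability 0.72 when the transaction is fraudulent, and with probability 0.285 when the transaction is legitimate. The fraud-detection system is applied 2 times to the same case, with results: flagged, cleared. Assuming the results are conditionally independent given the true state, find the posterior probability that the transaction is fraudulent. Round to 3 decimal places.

Posterior P(H) ≈ 0.188

With H the event that the transaction is fraudulent, the joint likelihood of the observed sequence is P(data|H) = 0.72·0.28 = 0.20160 and P(data|¬H) = 0.285·0.715 = 0.20377.
Bayes: P(H|data) = 0.19·0.20160 / (0.19·0.20160 + 0.81·0.20377) = 0.038304/0.20336 = 0.1884.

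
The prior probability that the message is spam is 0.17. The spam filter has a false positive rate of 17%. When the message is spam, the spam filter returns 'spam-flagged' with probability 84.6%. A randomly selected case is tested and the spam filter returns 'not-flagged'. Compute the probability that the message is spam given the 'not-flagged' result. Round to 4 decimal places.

P(H | E) ≈ 0.0366

Write H for 'the message is spam'. Prior odds H:¬H = 0.17/0.83 = 0.20482. For the 'not-flagged' outcome, the likelihood ratio is 0.154/0.83 = 0.18554.
Posterior odds = 0.20482 × 0.18554 = 0.038003, so P(H|E) = 0.038003/(1+0.038003) = 0.0366.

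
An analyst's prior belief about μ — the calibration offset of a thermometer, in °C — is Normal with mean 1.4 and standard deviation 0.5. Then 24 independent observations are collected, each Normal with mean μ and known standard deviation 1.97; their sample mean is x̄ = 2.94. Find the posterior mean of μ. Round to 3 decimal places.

With known σ, the Normal prior is conjugate. Weight on the data is w = (n/σ²)/(n/σ² + 1/τ₀²) = 6.18413/(6.18413+4.00000) = 0.60723.
Posterior mean = w·x̄ + (1−w)·μ₀ = 0.60723·2.94 + 0.39277·1.4 = 2.335.

Posterior mean ≈ 2.335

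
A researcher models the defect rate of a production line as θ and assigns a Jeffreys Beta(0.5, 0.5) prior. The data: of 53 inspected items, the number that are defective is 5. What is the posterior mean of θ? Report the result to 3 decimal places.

Observing 5 successes and 48 failures updates Beta(0.5, 0.5) by adding the success and failure counts to the two shape parameters: α = 0.5+5 = 5.5, β = 0.5+48 = 48.5.
E[θ | data] = 5.5/(5.5+48.5) = 0.102.

Posterior mean ≈ 0.102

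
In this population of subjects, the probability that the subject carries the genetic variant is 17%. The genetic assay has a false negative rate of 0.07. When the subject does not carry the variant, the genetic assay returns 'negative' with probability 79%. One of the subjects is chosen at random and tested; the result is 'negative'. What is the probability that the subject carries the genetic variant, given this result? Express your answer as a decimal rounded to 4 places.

P(H | E) ≈ 0.0178

Write H for 'the subject carries the genetic variant'. Prior odds H:¬H = 0.17/0.83 = 0.20482. For the 'negative' outcome, the likelihood ratio is 0.07/0.79 = 0.088608.
Posterior odds = 0.20482 × 0.088608 = 0.018149, so P(H|E) = 0.018149/(1+0.018149) = 0.0178.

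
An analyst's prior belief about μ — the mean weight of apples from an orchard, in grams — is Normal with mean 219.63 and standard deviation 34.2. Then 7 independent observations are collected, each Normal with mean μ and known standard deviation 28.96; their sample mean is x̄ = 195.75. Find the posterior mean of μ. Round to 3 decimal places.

Posterior mean ≈ 197.969

Prior precision 1/τ₀² = 1/34.2² = 0.00085496; data precision n/σ² = 7/28.96² = 0.00834643.
Posterior precision = 0.00085496 + 0.00834643 = 0.00920140.
Posterior mean = (0.00085496·219.63 + 0.00834643·195.75) / 0.00920140 = 197.969.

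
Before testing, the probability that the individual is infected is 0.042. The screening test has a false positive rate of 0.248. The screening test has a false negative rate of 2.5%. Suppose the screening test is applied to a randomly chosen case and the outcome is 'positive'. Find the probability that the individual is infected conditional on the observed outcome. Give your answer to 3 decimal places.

P(H | E) ≈ 0.147

Let H be the event that the individual is infected. P(H) = 0.042, so P(¬H) = 0.958. With E the 'positive' result, P(E|H) = 0.975 and P(E|¬H) = 0.248.
P(E) = 0.975·0.042 + 0.248·0.958 = 0.040950 + 0.23758 = 0.27853.
By Bayes' theorem, P(H|E) = 0.040950 / 0.27853 = 0.147.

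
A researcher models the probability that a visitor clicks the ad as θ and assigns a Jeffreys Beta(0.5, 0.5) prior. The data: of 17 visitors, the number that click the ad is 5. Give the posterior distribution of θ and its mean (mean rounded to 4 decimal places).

The binomial likelihood is conjugate to the Beta prior: with 5 successes and 12 failures, the posterior is Beta(0.5+5, 0.5+12) = Beta(5.5, 12.5).
E[θ | data] = 5.5/(5.5+12.5) = 0.3056.

Posterior: Beta(5.5, 12.5); mean ≈ 0.3056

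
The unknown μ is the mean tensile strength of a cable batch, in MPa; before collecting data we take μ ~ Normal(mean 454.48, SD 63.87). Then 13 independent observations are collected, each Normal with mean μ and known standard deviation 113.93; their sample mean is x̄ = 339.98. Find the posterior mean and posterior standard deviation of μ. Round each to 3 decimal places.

Posterior mean ≈ 362.494; posterior SD ≈ 28.322

With known σ, the Normal prior is conjugate. Weight on the data is w = (n/σ²)/(n/σ² + 1/τ₀²) = 0.00100154/(0.00100154+0.00024514) = 0.80337.
Posterior mean = w·x̄ + (1−w)·μ₀ = 0.80337·339.98 + 0.19663·454.48 = 362.494. Posterior variance = 1/(0.00100154+0.00024514) = 802.135, so SD = 28.322.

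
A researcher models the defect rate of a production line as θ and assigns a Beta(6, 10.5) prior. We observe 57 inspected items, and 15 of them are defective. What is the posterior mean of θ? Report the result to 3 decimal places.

Observing 15 successes and 42 failures updates Beta(6, 10.5) by adding the success and failure counts to the two shape parameters: α = 6+15 = 21, β = 10.5+42 = 52.5.
E[θ | data] = 21/(21+52.5) = 0.286.

Posterior mean ≈ 0.286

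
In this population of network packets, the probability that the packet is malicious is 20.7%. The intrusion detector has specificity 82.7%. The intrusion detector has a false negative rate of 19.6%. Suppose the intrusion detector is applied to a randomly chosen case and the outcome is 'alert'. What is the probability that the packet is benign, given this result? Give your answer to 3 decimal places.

P(¬H | E) ≈ 0.452

Write H for 'the packet is malicious'. Prior odds H:¬H = 0.207/0.793 = 0.26103. For the 'alert' outcome, the likelihood ratio is 0.804/0.173 = 4.6474.
Posterior odds = 0.26103 × 4.6474 = 1.2131, so P(H|E) = 1.2131/(1+1.2131) = 0.548. Then P(¬H|E) = 1 − 0.548 = 0.452.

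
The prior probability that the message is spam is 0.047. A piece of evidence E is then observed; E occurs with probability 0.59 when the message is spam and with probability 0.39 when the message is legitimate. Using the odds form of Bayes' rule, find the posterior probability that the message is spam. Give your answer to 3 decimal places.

Prior odds = 0.047/(1−0.047) = 0.049318.
Likelihood ratio for E = 0.59/0.39 = 1.5128.
Posterior odds = prior odds × LR = 0.074609.
Posterior probability = odds/(1+odds) = 0.074609/1.0746 = 0.069.

Posterior probability ≈ 0.069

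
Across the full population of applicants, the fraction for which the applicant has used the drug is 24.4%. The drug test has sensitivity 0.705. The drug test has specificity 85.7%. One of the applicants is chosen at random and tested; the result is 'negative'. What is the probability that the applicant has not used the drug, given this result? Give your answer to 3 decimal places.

P(¬H | E) ≈ 0.900

Write H for 'the applicant has used the drug'. Prior odds H:¬H = 0.244/0.756 = 0.32275. For the 'negative' outcome, the likelihood ratio is 0.295/0.857 = 0.34422.
Posterior odds = 0.32275 × 0.34422 = 0.11110, so P(H|E) = 0.11110/(1+0.11110) = 0.100. Then P(¬H|E) = 1 − 0.100 = 0.900.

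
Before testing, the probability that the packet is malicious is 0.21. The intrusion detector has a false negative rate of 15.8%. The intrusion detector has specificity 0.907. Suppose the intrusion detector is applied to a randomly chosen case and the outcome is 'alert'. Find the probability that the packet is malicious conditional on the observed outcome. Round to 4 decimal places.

Let H be the event that the packet is malicious. P(H) = 0.21, so P(¬H) = 0.79. With E the 'alert' result, P(E|H) = 0.842 and P(E|¬H) = 0.093.
P(E) = 0.842·0.21 + 0.093·0.79 = 0.17682 + 0.073470 = 0.25029.
By Bayes' theorem, P(H|E) = 0.17682 / 0.25029 = 0.7065.

P(H | E) ≈ 0.7065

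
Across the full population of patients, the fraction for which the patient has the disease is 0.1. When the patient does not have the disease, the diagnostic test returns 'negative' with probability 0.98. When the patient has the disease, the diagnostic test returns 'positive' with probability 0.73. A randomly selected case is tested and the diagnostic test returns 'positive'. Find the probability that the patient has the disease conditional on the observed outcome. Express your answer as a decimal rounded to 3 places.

P(H | E) ≈ 0.802

Write H for 'the patient has the disease'. Prior odds H:¬H = 0.1/0.9 = 0.11111. For the 'positive' outcome, the likelihood ratio is 0.73/0.02 = 36.500.
Posterior odds = 0.11111 × 36.500 = 4.0556, so P(H|E) = 4.0556/(1+4.0556) = 0.802.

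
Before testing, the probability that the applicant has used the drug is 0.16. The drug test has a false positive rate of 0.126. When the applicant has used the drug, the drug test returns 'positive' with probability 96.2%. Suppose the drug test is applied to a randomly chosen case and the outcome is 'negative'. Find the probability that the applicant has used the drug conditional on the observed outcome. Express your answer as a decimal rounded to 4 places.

Let H be the event that the applicant has used the drug. P(H) = 0.16, so P(¬H) = 0.84. With E the 'negative' result, P(E|H) = 0.038 and P(E|¬H) = 0.874.
P(E) = 0.038·0.16 + 0.874·0.84 = 0.0060800 + 0.73416 = 0.74024.
By Bayes' theorem, P(H|E) = 0.0060800 / 0.74024 = 0.0082.

P(H | E) ≈ 0.0082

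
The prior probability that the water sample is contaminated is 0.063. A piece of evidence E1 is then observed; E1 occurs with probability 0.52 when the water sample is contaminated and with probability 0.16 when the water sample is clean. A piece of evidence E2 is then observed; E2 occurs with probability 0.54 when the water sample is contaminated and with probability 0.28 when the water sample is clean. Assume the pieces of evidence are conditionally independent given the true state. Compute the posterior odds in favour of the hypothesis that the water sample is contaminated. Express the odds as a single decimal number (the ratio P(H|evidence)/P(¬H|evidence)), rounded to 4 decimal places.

Prior odds = 0.063/(1−0.063) = 0.067236.
Likelihood ratio for E1 = 0.52/0.16 = 3.2500.
Likelihood ratio for E2 = 0.54/0.28 = 1.9286.
Posterior odds = prior odds × LR₁ × LR₂ = 0.42142.

Posterior odds ≈ 0.4214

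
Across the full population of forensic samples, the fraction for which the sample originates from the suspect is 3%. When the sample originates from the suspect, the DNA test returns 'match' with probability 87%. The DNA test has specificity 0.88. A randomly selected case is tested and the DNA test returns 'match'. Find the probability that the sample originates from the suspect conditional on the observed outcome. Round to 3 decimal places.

Write H for 'the sample originates from the suspect'. Prior odds H:¬H = 0.03/0.97 = 0.030928. For the 'match' outcome, the likelihood ratio is 0.87/0.12 = 7.2500.
Posterior odds = 0.030928 × 7.2500 = 0.22423, so P(H|E) = 0.22423/(1+0.22423) = 0.183.

P(H | E) ≈ 0.183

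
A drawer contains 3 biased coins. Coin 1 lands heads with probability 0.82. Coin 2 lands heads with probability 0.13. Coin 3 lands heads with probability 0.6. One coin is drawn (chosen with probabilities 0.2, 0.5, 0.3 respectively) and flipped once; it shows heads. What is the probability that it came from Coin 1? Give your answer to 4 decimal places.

Tabulate prior·likelihood by source: [1] prior 0.2, lik 0.82, product 0.1640; [2] prior 0.5, lik 0.13, product 0.06500; [3] prior 0.3, lik 0.6, product 0.1800.
Normalizing constant = 0.40900; the posterior for Coin 1 is its product over the sum, 0.1640/0.40900 = 0.4010.

Posterior probability ≈ 0.4010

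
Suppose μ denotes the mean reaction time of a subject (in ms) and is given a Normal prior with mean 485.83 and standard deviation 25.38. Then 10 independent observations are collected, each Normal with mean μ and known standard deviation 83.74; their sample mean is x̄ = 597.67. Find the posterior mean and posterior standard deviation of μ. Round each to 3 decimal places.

Prior precision 1/τ₀² = 1/25.38² = 0.00155245; data precision n/σ² = 10/83.74² = 0.00142605.
Posterior precision = 0.00155245 + 0.00142605 = 0.00297849, giving posterior SD = 1/√0.00297849 = 18.323.
Posterior mean = (0.00155245·485.83 + 0.00142605·597.67) / 0.00297849 = 539.377.

Posterior mean ≈ 539.377; posterior SD ≈ 18.323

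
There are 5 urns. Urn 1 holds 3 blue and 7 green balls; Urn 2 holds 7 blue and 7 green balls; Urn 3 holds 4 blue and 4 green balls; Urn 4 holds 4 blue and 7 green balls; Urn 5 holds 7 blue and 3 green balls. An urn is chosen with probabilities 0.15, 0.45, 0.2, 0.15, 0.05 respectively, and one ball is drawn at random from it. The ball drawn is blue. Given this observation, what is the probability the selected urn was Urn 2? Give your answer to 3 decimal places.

Posterior probability ≈ 0.490

Tabulate prior·likelihood by source: [1] prior 0.15, lik 0.3, product 0.04500; [2] prior 0.45, lik 0.5, product 0.2250; [3] prior 0.2, lik 0.5, product 0.1000; [4] prior 0.15, lik 0.3636, product 0.05455; [5] prior 0.05, lik 0.7, product 0.03500.
Normalizing constant = 0.45955; the posterior for Urn 2 is its product over the sum, 0.2250/0.45955 = 0.490.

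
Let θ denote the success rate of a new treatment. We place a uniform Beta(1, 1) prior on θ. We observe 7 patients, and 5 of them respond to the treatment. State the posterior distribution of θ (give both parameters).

The binomial likelihood is conjugate to the Beta prior: with 5 successes and 2 failures, the posterior is Beta(1+5, 1+2) = Beta(6, 3).

Posterior: Beta(6, 3)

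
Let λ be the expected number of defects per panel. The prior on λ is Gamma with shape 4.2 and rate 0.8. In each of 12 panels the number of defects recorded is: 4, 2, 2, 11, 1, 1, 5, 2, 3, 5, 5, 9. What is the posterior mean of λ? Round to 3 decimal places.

The Poisson likelihood adds the total count to the shape and the number of exposure periods to the rate. Here ∑xᵢ = 50 and n = 12, so shape 4.2→54.2 and rate 0.8→12.8.
Posterior mean = shape/rate = 54.2/12.8 = 4.234.

Posterior mean ≈ 4.234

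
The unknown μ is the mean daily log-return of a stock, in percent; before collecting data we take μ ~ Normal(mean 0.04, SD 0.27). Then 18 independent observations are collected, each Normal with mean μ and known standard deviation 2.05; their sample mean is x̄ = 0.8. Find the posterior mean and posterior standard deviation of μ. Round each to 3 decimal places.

Posterior mean ≈ 0.221; posterior SD ≈ 0.236

Prior precision 1/τ₀² = 1/0.27² = 13.7174; data precision n/σ² = 18/2.05² = 4.28316.
Posterior precision = 13.7174 + 4.28316 = 18.0006, giving posterior SD = 1/√18.0006 = 0.236.
Posterior mean = (13.7174·0.04 + 4.28316·0.8) / 18.0006 = 0.221.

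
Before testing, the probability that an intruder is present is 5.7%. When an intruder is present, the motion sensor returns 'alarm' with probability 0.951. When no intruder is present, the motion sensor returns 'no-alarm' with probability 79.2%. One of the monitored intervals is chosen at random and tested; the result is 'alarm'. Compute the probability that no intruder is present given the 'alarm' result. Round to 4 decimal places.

Write H for 'an intruder is present'. Prior odds H:¬H = 0.057/0.943 = 0.060445. For the 'alarm' outcome, the likelihood ratio is 0.951/0.208 = 4.5721.
Posterior odds = 0.060445 × 4.5721 = 0.27636, so P(H|E) = 0.27636/(1+0.27636) = 0.2165. Then P(¬H|E) = 1 − 0.2165 = 0.7835.

P(¬H | E) ≈ 0.7835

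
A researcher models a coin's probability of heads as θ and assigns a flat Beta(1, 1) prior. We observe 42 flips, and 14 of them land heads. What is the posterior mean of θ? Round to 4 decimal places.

Observing 14 successes and 28 failures updates Beta(1, 1) by adding the success and failure counts to the two shape parameters: α = 1+14 = 15, β = 1+28 = 29.
E[θ | data] = 15/(15+29) = 0.3409.

Posterior mean ≈ 0.3409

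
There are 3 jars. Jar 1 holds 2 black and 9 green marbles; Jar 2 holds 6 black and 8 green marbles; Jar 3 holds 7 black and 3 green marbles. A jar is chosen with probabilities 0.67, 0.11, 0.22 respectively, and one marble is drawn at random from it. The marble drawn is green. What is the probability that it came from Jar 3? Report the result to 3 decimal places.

Tabulate prior·likelihood by source: [1] prior 0.67, lik 0.8182, product 0.5482; [2] prior 0.11, lik 0.5714, product 0.06286; [3] prior 0.22, lik 0.3, product 0.06600.
Normalizing constant = 0.67704; the posterior for Jar 3 is its product over the sum, 0.06600/0.67704 = 0.097.

Posterior probability ≈ 0.097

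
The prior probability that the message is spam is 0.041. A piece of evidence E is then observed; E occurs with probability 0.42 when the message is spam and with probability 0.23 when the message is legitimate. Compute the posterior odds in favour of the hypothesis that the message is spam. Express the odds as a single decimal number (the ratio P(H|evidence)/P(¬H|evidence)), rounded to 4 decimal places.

Posterior odds ≈ 0.0781

Prior odds = 0.041/(1−0.041) = 0.042753.
Likelihood ratio for E = 0.42/0.23 = 1.8261.
Posterior odds = prior odds × LR = 0.078070.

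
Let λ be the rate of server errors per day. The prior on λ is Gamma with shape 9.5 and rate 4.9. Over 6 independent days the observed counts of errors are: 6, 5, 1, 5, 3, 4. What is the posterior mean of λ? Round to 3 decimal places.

The Poisson likelihood adds the total count to the shape and the number of exposure periods to the rate. Here ∑xᵢ = 24 and n = 6, so shape 9.5→33.5 and rate 4.9→10.9.
E[λ | data] = 33.5/10.9 = 3.073.

Posterior mean ≈ 3.073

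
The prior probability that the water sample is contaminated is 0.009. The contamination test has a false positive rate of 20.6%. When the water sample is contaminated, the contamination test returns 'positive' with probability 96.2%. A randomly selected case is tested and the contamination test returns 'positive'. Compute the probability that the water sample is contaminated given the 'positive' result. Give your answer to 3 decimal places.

P(H | E) ≈ 0.041

Write H for 'the water sample is contaminated'. Prior odds H:¬H = 0.009/0.991 = 0.0090817. For the 'positive' outcome, the likelihood ratio is 0.962/0.206 = 4.6699.
Posterior odds = 0.0090817 × 4.6699 = 0.042411, so P(H|E) = 0.042411/(1+0.042411) = 0.041.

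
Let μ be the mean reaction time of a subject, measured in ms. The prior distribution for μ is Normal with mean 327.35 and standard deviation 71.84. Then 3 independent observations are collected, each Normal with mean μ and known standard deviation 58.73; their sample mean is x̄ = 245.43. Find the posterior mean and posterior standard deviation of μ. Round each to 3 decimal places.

Posterior mean ≈ 260.355; posterior SD ≈ 30.664

With known σ, the Normal prior is conjugate. Weight on the data is w = (n/σ²)/(n/σ² + 1/τ₀²) = 0.00086976/(0.00086976+0.00019376) = 0.81781.
Posterior mean = w·x̄ + (1−w)·μ₀ = 0.81781·245.43 + 0.18219·327.35 = 260.355. Posterior variance = 1/(0.00086976+0.00019376) = 940.269, so SD = 30.664.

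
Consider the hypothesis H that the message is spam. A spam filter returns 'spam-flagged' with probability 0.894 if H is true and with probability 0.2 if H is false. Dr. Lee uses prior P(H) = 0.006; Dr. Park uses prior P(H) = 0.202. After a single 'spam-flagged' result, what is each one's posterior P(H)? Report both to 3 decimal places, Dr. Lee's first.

Dr. Lee: 0.026; Dr. Park: 0.531

P('+'|H) = 0.894, P('+'|¬H) = 0.2.
Dr. Lee: numerator 0.894·0.006 = 0.0053640; evidence = 0.0053640+0.2·0.994 = 0.20416; posterior = 0.026.
Dr. Park: numerator 0.894·0.202 = 0.18059; evidence = 0.18059+0.2·0.798 = 0.34019; posterior = 0.531.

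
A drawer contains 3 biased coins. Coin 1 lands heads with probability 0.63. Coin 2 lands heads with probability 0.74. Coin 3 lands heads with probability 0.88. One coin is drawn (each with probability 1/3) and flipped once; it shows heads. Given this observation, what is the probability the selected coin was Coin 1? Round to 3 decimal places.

Posterior probability ≈ 0.280

Tabulate prior·likelihood by source: [1] prior 0.333333, lik 0.63, product 0.2100; [2] prior 0.333333, lik 0.74, product 0.2467; [3] prior 0.333333, lik 0.88, product 0.2933.
Normalizing constant = 0.75000; the posterior for Coin 1 is its product over the sum, 0.2100/0.75000 = 0.280.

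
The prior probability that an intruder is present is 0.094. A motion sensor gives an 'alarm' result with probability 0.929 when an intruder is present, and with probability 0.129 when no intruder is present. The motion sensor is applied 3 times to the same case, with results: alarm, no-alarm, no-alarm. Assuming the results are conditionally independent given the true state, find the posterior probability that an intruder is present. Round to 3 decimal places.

Posterior P(H) ≈ 0.005

Let H be the event that an intruder is present; start with P(H) = 0.094. P('alarm'|H) = 0.929, P('alarm'|¬H) = 0.129.
Update on result 1 ('alarm'): P(H) ← 0.929·0.0940 / (0.929·0.0940 + 0.129·0.9060) = 0.087326/0.20420 = 0.4276.
Update on result 2 ('no-alarm'): P(H) ← 0.071·0.4276 / (0.071·0.4276 + 0.871·0.5724) = 0.030363/0.52888 = 0.0574.
Update on result 3 ('no-alarm'): P(H) ← 0.071·0.0574 / (0.071·0.0574 + 0.871·0.9426) = 0.0040761/0.82507 = 0.0049.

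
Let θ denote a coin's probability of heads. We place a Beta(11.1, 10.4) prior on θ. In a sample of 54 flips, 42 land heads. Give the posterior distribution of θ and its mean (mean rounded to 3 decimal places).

Observing 42 successes and 12 failures updates Beta(11.1, 10.4) by adding the success and failure counts to the two shape parameters: α = 11.1+42 = 53.1, β = 10.4+12 = 22.4.
E[θ | data] = 53.1/(53.1+22.4) = 0.703.

Posterior: Beta(53.1, 22.4); mean ≈ 0.703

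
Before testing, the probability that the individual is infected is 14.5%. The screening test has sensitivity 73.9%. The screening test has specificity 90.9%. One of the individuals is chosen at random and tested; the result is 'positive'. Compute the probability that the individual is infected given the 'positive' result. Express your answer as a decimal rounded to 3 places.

Write H for 'the individual is infected'. Prior odds H:¬H = 0.145/0.855 = 0.16959. For the 'positive' outcome, the likelihood ratio is 0.739/0.091 = 8.1209.
Posterior odds = 0.16959 × 8.1209 = 1.3772, so P(H|E) = 1.3772/(1+1.3772) = 0.579.

P(H | E) ≈ 0.579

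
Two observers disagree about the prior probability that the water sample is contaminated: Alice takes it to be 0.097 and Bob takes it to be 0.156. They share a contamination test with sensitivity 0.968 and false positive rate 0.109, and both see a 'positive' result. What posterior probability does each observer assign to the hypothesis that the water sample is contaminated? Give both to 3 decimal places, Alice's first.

The likelihood ratio for a 'positive' result is 0.968/0.109 = 8.8807.
Alice: prior odds 0.097/0.903 = 0.10742; posterior odds 0.95397; posterior probability 0.488.
Bob: prior odds 0.156/0.844 = 0.18483; posterior odds 1.6415; posterior probability 0.621.

Alice: 0.488; Bob: 0.621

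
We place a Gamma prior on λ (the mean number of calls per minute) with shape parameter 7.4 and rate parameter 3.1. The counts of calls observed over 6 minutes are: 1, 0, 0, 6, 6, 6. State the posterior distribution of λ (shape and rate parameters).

The Poisson likelihood adds the total count to the shape and the number of exposure periods to the rate. Here ∑xᵢ = 19 and n = 6, so shape 7.4→26.4 and rate 3.1→9.1.

Posterior: Gamma(shape=26.4, rate=9.1)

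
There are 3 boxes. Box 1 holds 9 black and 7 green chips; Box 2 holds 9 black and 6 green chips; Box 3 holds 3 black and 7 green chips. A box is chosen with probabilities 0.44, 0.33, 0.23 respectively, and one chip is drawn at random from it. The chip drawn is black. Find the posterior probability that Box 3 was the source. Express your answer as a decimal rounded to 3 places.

Tabulate prior·likelihood by source: [1] prior 0.44, lik 0.5625, product 0.2475; [2] prior 0.33, lik 0.6, product 0.1980; [3] prior 0.23, lik 0.3, product 0.06900.
Normalizing constant = 0.51450; the posterior for Box 3 is its product over the sum, 0.06900/0.51450 = 0.134.

Posterior probability ≈ 0.134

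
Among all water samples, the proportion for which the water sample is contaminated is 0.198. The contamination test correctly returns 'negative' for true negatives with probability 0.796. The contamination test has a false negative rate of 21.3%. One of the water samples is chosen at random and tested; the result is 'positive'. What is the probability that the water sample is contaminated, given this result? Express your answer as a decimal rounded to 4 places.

P(H | E) ≈ 0.4878

Write H for 'the water sample is contaminated'. Prior odds H:¬H = 0.198/0.802 = 0.24688. For the 'positive' outcome, the likelihood ratio is 0.787/0.204 = 3.8578.
Posterior odds = 0.24688 × 3.8578 = 0.95244, so P(H|E) = 0.95244/(1+0.95244) = 0.4878.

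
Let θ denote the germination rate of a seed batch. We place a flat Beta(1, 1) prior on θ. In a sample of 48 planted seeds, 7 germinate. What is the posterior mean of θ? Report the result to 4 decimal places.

Posterior mean ≈ 0.1600

The binomial likelihood is conjugate to the Beta prior: with 7 successes and 41 failures, the posterior is Beta(1+7, 1+41) = Beta(8, 42).
Posterior mean = α/(α+β) = 8/50 = 0.1600.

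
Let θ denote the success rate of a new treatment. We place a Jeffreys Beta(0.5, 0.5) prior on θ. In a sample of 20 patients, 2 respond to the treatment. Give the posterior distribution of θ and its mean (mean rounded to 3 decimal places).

The binomial likelihood is conjugate to the Beta prior: with 2 successes and 18 failures, the posterior is Beta(0.5+2, 0.5+18) = Beta(2.5, 18.5).
Posterior mean = α/(α+β) = 2.5/21 = 0.119.

Posterior: Beta(2.5, 18.5); mean ≈ 0.119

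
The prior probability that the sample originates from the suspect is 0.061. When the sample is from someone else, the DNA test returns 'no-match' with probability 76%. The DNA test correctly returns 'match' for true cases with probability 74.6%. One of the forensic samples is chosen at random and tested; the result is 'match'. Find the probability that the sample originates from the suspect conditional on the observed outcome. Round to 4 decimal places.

Let H be the event that the sample originates from the suspect. P(H) = 0.061, so P(¬H) = 0.939. With E the 'match' result, P(E|H) = 0.746 and P(E|¬H) = 0.24.
P(E) = 0.746·0.061 + 0.24·0.939 = 0.045506 + 0.22536 = 0.27087.
By Bayes' theorem, P(H|E) = 0.045506 / 0.27087 = 0.1680.

P(H | E) ≈ 0.1680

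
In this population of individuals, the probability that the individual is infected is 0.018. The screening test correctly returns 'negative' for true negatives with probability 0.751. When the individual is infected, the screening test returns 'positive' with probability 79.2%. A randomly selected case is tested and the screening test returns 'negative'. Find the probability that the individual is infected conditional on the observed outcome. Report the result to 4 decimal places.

P(H | E) ≈ 0.0051

Let H be the event that the individual is infected. P(H) = 0.018, so P(¬H) = 0.982. With E the 'negative' result, P(E|H) = 0.208 and P(E|¬H) = 0.751.
P(E) = 0.208·0.018 + 0.751·0.982 = 0.0037440 + 0.73748 = 0.74123.
By Bayes' theorem, P(H|E) = 0.0037440 / 0.74123 = 0.0051.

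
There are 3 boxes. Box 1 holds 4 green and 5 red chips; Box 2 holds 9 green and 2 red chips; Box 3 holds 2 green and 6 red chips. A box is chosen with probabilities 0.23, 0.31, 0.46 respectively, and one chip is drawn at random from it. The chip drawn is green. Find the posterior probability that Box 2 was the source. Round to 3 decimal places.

Posterior probability ≈ 0.539

P(green|Box 1) = 0.4444; P(green|Box 2) = 0.8182; P(green|Box 3) = 0.25.
Prior × likelihood for each source: 0.23·0.4444=0.1022, 0.31·0.8182=0.2536, 0.46·0.25=0.1150. Summing gives P(green) = 0.47086.
P(Box 2 | green) = 0.2536 / 0.47086 = 0.539.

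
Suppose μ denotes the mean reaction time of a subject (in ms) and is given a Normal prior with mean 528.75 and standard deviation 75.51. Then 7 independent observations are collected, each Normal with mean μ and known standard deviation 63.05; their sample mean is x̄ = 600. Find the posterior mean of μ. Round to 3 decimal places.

Prior precision 1/τ₀² = 1/75.51² = 0.00017538; data precision n/σ² = 7/63.05² = 0.00176087.
Posterior precision = 0.00017538 + 0.00176087 = 0.00193626.
Posterior mean = (0.00017538·528.75 + 0.00176087·600) / 0.00193626 = 593.546.

Posterior mean ≈ 593.546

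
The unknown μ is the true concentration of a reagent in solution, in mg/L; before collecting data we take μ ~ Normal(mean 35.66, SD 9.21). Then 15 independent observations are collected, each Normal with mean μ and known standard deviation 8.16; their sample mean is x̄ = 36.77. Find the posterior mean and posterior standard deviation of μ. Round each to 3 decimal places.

Prior precision 1/τ₀² = 1/9.21² = 0.0117891; data precision n/σ² = 15/8.16² = 0.225274.
Posterior precision = 0.0117891 + 0.225274 = 0.237063, giving posterior SD = 1/√0.237063 = 2.054.
Posterior mean = (0.0117891·35.66 + 0.225274·36.77) / 0.237063 = 36.715.

Posterior mean ≈ 36.715; posterior SD ≈ 2.054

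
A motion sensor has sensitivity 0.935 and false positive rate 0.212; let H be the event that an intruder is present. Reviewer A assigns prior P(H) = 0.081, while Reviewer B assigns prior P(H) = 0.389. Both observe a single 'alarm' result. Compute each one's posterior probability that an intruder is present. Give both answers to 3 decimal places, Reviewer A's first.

The likelihood ratio for an 'alarm' result is 0.935/0.212 = 4.4104.
Reviewer A: prior odds 0.081/0.919 = 0.088139; posterior odds 0.38873; posterior probability 0.280.
Reviewer B: prior odds 0.389/0.611 = 0.63666; posterior odds 2.8079; posterior probability 0.737.

Reviewer A: 0.280; Reviewer B: 0.737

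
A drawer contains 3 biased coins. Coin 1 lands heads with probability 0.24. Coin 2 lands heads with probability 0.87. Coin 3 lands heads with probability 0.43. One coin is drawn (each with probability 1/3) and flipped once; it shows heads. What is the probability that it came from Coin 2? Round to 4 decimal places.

Posterior probability ≈ 0.5649

Tabulate prior·likelihood by source: [1] prior 0.333333, lik 0.24, product 0.08000; [2] prior 0.333333, lik 0.87, product 0.2900; [3] prior 0.333333, lik 0.43, product 0.1433.
Normalizing constant = 0.51333; the posterior for Coin 2 is its product over the sum, 0.2900/0.51333 = 0.5649.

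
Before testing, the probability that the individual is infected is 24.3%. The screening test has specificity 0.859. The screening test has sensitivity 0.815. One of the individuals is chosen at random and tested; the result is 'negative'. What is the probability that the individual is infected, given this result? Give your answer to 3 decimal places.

P(H | E) ≈ 0.065

Write H for 'the individual is infected'. Prior odds H:¬H = 0.243/0.757 = 0.32100. For the 'negative' outcome, the likelihood ratio is 0.185/0.859 = 0.21537.
Posterior odds = 0.32100 × 0.21537 = 0.069134, so P(H|E) = 0.069134/(1+0.069134) = 0.065.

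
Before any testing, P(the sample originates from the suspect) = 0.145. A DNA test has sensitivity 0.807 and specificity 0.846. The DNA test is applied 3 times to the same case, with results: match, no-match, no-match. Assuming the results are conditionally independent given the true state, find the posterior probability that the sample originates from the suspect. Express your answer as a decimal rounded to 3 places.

Posterior P(H) ≈ 0.044

With H the event that the sample originates from the suspect, the joint likelihood of the observed sequence is P(data|H) = 0.807·0.193·0.193 = 0.030060 and P(data|¬H) = 0.154·0.846·0.846 = 0.11022.
Bayes: P(H|data) = 0.145·0.030060 / (0.145·0.030060 + 0.855·0.11022) = 0.0043587/0.098597 = 0.0442.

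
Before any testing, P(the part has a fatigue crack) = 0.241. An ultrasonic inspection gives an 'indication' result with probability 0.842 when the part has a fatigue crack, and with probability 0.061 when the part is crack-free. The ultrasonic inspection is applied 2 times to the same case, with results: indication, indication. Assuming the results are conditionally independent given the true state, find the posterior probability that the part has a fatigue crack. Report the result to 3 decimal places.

Let H be the event that the part has a fatigue crack; start with P(H) = 0.241. P('indication'|H) = 0.842, P('indication'|¬H) = 0.061.
Update on result 1 ('indication'): P(H) ← 0.842·0.2410 / (0.842·0.2410 + 0.061·0.7590) = 0.20292/0.24922 = 0.8142.
Update on result 2 ('indication'): P(H) ← 0.842·0.8142 / (0.842·0.8142 + 0.061·0.1858) = 0.68558/0.69691 = 0.9837.

Posterior P(H) ≈ 0.984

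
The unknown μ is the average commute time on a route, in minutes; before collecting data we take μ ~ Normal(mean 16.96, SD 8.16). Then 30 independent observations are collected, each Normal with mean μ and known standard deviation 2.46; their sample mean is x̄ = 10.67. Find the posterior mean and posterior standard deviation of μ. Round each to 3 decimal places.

Posterior mean ≈ 10.689; posterior SD ≈ 0.448

Prior precision 1/τ₀² = 1/8.16² = 0.0150183; data precision n/σ² = 30/2.46² = 4.95737.
Posterior precision = 0.0150183 + 4.95737 = 4.97238, giving posterior SD = 1/√4.97238 = 0.448.
Posterior mean = (0.0150183·16.96 + 4.95737·10.67) / 4.97238 = 10.689.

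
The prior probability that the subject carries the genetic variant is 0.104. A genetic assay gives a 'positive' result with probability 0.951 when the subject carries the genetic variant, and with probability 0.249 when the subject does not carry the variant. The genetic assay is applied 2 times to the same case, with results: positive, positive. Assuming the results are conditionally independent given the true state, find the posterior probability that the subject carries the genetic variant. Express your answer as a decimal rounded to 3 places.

With H the event that the subject carries the genetic variant, the joint likelihood of the observed sequence is P(data|H) = 0.951·0.951 = 0.90440 and P(data|¬H) = 0.249·0.249 = 0.062001.
Bayes: P(H|data) = 0.104·0.90440 / (0.104·0.90440 + 0.896·0.062001) = 0.094058/0.14961 = 0.6287.

Posterior P(H) ≈ 0.629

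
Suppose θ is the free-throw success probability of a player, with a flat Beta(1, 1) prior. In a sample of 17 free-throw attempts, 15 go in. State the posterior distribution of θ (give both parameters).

The binomial likelihood is conjugate to the Beta prior: with 15 successes and 2 failures, the posterior is Beta(1+15, 1+2) = Beta(16, 3).

Posterior: Beta(16, 3)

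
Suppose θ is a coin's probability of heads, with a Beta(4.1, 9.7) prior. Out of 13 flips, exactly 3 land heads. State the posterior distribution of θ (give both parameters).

The binomial likelihood is conjugate to the Beta prior: with 3 successes and 10 failures, the posterior is Beta(4.1+3, 9.7+10) = Beta(7.1, 19.7).

Posterior: Beta(7.1, 19.7)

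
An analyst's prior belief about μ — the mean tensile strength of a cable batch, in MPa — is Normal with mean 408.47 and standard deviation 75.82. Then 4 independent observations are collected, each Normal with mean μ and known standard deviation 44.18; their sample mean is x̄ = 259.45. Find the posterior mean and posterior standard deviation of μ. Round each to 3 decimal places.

Posterior mean ≈ 271.110; posterior SD ≈ 21.208

Prior precision 1/τ₀² = 1/75.82² = 0.00017395; data precision n/σ² = 4/44.18² = 0.00204931.
Posterior precision = 0.00017395 + 0.00204931 = 0.00222327, giving posterior SD = 1/√0.00222327 = 21.208.
Posterior mean = (0.00017395·408.47 + 0.00204931·259.45) / 0.00222327 = 271.110.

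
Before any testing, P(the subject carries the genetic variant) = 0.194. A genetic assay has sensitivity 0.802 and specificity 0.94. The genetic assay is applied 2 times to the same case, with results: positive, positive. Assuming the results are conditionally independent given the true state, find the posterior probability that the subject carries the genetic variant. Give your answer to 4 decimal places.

Let H be the event that the subject carries the genetic variant; start with P(H) = 0.194. P('positive'|H) = 0.802, P('positive'|¬H) = 0.06.
Update on result 1 ('positive'): P(H) ← 0.802·0.1940 / (0.802·0.1940 + 0.06·0.8060) = 0.15559/0.20395 = 0.7629.
Update on result 2 ('positive'): P(H) ← 0.802·0.7629 / (0.802·0.7629 + 0.06·0.2371) = 0.61183/0.62606 = 0.9773.

Posterior P(H) ≈ 0.9773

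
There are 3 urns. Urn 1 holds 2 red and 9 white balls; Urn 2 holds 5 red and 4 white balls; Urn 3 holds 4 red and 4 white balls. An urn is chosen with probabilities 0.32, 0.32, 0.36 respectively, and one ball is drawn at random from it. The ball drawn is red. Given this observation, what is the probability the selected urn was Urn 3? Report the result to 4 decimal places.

Posterior probability ≈ 0.4327

P(red|Urn 1) = 0.1818; P(red|Urn 2) = 0.5556; P(red|Urn 3) = 0.5.
Prior × likelihood for each source: 0.32·0.1818=0.05818, 0.32·0.5556=0.1778, 0.36·0.5=0.1800. Summing gives P(red) = 0.41596.
P(Urn 3 | red) = 0.1800 / 0.41596 = 0.4327.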